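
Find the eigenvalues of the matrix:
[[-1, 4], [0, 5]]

Characteristic equation: det(A - λI) = 0
λ² - (trace)λ + (det) = 0
trace = -1 + 5 = 4, det = (-1)(5) - (4)(0) = -5
λ² - (4)λ + (-5) = 0
λ = (4 ± √((4)² - 4·(-5))) / 2 = (4 ± √36) / 2
Solving: λ = -1, 5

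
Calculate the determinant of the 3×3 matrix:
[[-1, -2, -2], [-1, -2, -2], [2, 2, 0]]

Expansion along first row:
det = -1·det([[-2,-2],[2,0]]) - -2·det([[-1,-2],[2,0]]) + -2·det([[-1,-2],[2,2]])
    = -1·(-2·0 - -2·2) - -2·(-1·0 - -2·2) + -2·(-1·2 - -2·2)
    = -1·4 - -2·4 + -2·2
    = -4 + 8 + -4 = 0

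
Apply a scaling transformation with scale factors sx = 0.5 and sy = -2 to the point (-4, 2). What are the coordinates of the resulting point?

Scaling matrix:
[[0.50, 0], [0, -2]]
Result: (-4 × 0.5, 2 × -2) = (-2, -4)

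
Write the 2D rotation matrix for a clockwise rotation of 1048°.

Rotation matrix formula: [[cos θ, -sin θ], [sin θ, cos θ]]
A clockwise rotation by 1048° is equivalent to a counterclockwise rotation by -1048°.
For θ = -1048°:
cos(-1048°) = 0.8480
sin(-1048°) = 0.5299
Result: [[0.8480, -0.5299], [0.5299, 0.8480]]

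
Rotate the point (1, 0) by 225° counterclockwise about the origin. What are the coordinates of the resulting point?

Rotation matrix for 225°: [[cos 225°, -sin 225°], [sin 225°, cos 225°]] ≈ [[-0.707107, 0.707107], [-0.707107, -0.707107]]
[[-0.707107, 0.707107], [-0.707107, -0.707107]] × [1, 0]ᵀ ≈ [-0.7071, -0.7071]ᵀ
Result: (-0.7071, -0.7071)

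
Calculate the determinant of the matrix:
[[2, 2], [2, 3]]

For a 2×2 matrix [[a, b], [c, d]], det = ad - bc
det = (2)(3) - (2)(2) = 6 - 4 = 2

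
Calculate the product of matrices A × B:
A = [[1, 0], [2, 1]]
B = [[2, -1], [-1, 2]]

Matrix multiplication:
C[0][0] = 1×2 + 0×-1 = 2
C[0][1] = 1×-1 + 0×2 = -1
C[1][0] = 2×2 + 1×-1 = 3
C[1][1] = 2×-1 + 1×2 = 0
Result: [[2, -1], [3, 0]]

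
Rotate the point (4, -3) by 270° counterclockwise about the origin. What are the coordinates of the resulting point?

Rotation matrix for 270°: [[cos 270°, -sin 270°], [sin 270°, cos 270°]] = [[0, 1], [-1, 0]]
[[0, 1], [-1, 0]] × [4, -3]ᵀ = [-3, -4]ᵀ
Result: (-3, -4)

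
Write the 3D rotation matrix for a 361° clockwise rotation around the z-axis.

Rotation matrix for clockwise 361° around z-axis:
A clockwise rotation by 361° is a counterclockwise rotation by -361°.
cos(-361°) = 0.9998, sin(-361°) = -0.0175
Result: [[0.9998, 0.0175, 0], [-0.0175, 0.9998, 0], [0, 0, 1]]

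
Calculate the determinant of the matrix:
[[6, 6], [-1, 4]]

For a 2×2 matrix [[a, b], [c, d]], det = ad - bc
det = (6)(4) - (6)(-1) = 24 - -6 = 30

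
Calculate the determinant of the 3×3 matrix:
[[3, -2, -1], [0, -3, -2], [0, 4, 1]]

Expansion along first row:
det = 3·det([[-3,-2],[4,1]]) - -2·det([[0,-2],[0,1]]) + -1·det([[0,-3],[0,4]])
    = 3·(-3·1 - -2·4) - -2·(0·1 - -2·0) + -1·(0·4 - -3·0)
    = 3·5 - -2·0 + -1·0
    = 15 + 0 + 0 = 15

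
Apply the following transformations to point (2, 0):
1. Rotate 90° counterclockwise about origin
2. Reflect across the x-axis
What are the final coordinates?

Step 1: Rotate 90° → (0, 2)
Step 2: Reflect across x-axis → (0, -2)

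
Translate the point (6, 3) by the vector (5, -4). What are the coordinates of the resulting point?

Translation by (5, -4) (homogeneous matrix [[1, 0, 5], [0, 1, -4], [0, 0, 1]]):
x' = 6 + 5 = 11
y' = 3 + -4 = -1
Result: (11, -1)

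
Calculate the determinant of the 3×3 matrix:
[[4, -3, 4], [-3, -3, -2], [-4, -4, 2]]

Expansion along first row:
det = 4·det([[-3,-2],[-4,2]]) - -3·det([[-3,-2],[-4,2]]) + 4·det([[-3,-3],[-4,-4]])
    = 4·(-3·2 - -2·-4) - -3·(-3·2 - -2·-4) + 4·(-3·-4 - -3·-4)
    = 4·-14 - -3·-14 + 4·0
    = -56 + -42 + 0 = -98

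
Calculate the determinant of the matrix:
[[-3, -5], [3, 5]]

For a 2×2 matrix [[a, b], [c, d]], det = ad - bc
det = (-3)(5) - (-5)(3) = -15 - -15 = 0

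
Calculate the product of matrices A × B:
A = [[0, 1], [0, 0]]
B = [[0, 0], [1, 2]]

Matrix multiplication:
C[0][0] = 0×0 + 1×1 = 1
C[0][1] = 0×0 + 1×2 = 2
C[1][0] = 0×0 + 0×1 = 0
C[1][1] = 0×0 + 0×2 = 0
Result: [[1, 2], [0, 0]]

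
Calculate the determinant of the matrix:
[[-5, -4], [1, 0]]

For a 2×2 matrix [[a, b], [c, d]], det = ad - bc
det = (-5)(0) - (-4)(1) = 0 - -4 = 4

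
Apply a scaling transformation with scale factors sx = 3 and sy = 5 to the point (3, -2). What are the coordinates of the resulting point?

Scaling matrix:
[[3, 0], [0, 5]]
Result: (3 × 3, -2 × 5) = (9, -10)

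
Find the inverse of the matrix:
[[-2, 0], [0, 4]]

For [[a,b],[c,d]], inverse = (1/det)·[[d,-b],[-c,a]]
det = (-2)(4) - (0)(0) = -8 - 0 = -8
Inverse = (1/-8)·[[4, 0], [0, -2]]
= [[-1/2, 0], [0, 1/4]]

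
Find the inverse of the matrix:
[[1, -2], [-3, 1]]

For [[a,b],[c,d]], inverse = (1/det)·[[d,-b],[-c,a]]
det = (1)(1) - (-2)(-3) = 1 - 6 = -5
Inverse = (1/-5)·[[1, 2], [3, 1]]
= [[-1/5, -2/5], [-3/5, -1/5]]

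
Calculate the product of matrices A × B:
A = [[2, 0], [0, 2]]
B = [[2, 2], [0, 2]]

Matrix multiplication:
C[0][0] = 2×2 + 0×0 = 4
C[0][1] = 2×2 + 0×2 = 4
C[1][0] = 0×2 + 2×0 = 0
C[1][1] = 0×2 + 2×2 = 4
Result: [[4, 4], [0, 4]]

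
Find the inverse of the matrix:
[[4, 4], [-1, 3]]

For [[a,b],[c,d]], inverse = (1/det)·[[d,-b],[-c,a]]
det = (4)(3) - (4)(-1) = 12 - -4 = 16
Inverse = (1/16)·[[3, -4], [1, 4]]
= [[3/16, -1/4], [1/16, 1/4]]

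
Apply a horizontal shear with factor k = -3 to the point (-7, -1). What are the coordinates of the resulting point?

Shear matrix for horizontal shear with factor k = -3:
[[1, -3], [0, 1]]
Result: (-7, -1) → (-4, -1)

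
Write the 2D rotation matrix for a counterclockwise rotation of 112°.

Rotation matrix formula: [[cos θ, -sin θ], [sin θ, cos θ]]
For θ = 112°:
cos(112°) = -0.3746
sin(112°) = 0.9272
Result: [[-0.3746, -0.9272], [0.9272, -0.3746]]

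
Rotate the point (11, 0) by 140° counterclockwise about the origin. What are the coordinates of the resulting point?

Rotation matrix for 140°: [[cos 140°, -sin 140°], [sin 140°, cos 140°]] ≈ [[-0.766044, -0.642788], [0.642788, -0.766044]]
[[-0.766044, -0.642788], [0.642788, -0.766044]] × [11, 0]ᵀ ≈ [-8.4265, 7.0707]ᵀ
Result: (-8.4265, 7.0707)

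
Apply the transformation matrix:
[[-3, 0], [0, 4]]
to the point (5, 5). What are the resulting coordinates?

Matrix multiplication:
[[-3, 0], [0, 4]] × [5, 5]ᵀ
= [(-3)(5) + (0)(5), (0)(5) + (4)(5)]ᵀ
= [-15, 20]ᵀ
Result: (-15, 20)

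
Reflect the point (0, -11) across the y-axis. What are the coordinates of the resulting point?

Reflection across y-axis: (0, -11) → (0, -11)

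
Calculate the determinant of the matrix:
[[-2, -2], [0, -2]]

For a 2×2 matrix [[a, b], [c, d]], det = ad - bc
det = (-2)(-2) - (-2)(0) = 4 - 0 = 4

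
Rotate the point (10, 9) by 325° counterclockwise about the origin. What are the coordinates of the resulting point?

Rotation matrix for 325°: [[cos 325°, -sin 325°], [sin 325°, cos 325°]] ≈ [[0.819152, 0.573576], [-0.573576, 0.819152]]
[[0.819152, 0.573576], [-0.573576, 0.819152]] × [10, 9]ᵀ ≈ [13.3537, 1.6366]ᵀ
Result: (13.3537, 1.6366)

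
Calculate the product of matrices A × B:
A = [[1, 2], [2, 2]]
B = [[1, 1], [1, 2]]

Matrix multiplication:
C[0][0] = 1×1 + 2×1 = 3
C[0][1] = 1×1 + 2×2 = 5
C[1][0] = 2×1 + 2×1 = 4
C[1][1] = 2×1 + 2×2 = 6
Result: [[3, 5], [4, 6]]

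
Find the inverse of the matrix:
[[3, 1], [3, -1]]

For [[a,b],[c,d]], inverse = (1/det)·[[d,-b],[-c,a]]
det = (3)(-1) - (1)(3) = -3 - 3 = -6
Inverse = (1/-6)·[[-1, -1], [-3, 3]]
= [[1/6, 1/6], [1/2, -1/2]]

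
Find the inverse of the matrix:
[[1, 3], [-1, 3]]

For [[a,b],[c,d]], inverse = (1/det)·[[d,-b],[-c,a]]
det = (1)(3) - (3)(-1) = 3 - -3 = 6
Inverse = (1/6)·[[3, -3], [1, 1]]
= [[1/2, -1/2], [1/6, 1/6]]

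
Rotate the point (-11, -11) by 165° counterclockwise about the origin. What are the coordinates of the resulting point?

Rotation matrix for 165°: [[cos 165°, -sin 165°], [sin 165°, cos 165°]] ≈ [[-0.965926, -0.258819], [0.258819, -0.965926]]
[[-0.965926, -0.258819], [0.258819, -0.965926]] × [-11, -11]ᵀ ≈ [13.4722, 7.7782]ᵀ
Result: (13.4722, 7.7782)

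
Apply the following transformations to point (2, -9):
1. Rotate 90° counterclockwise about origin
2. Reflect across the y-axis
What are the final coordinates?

Step 1: Rotate 90° → (9, 2)
Step 2: Reflect across y-axis → (-9, 2)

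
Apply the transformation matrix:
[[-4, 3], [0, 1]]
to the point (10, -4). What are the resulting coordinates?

Matrix multiplication:
[[-4, 3], [0, 1]] × [10, -4]ᵀ
= [(-4)(10) + (3)(-4), (0)(10) + (1)(-4)]ᵀ
= [-52, -4]ᵀ
Result: (-52, -4)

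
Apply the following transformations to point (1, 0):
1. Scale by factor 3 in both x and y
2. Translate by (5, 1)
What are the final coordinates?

Step 1: Scale (1, 0) by 3 → (3, 0)
Step 2: Translate by (5, 1) → (8, 1)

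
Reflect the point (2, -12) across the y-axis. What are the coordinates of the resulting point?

Reflection across y-axis: (2, -12) → (-2, -12)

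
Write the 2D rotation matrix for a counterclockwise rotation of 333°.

Rotation matrix formula: [[cos θ, -sin θ], [sin θ, cos θ]]
For θ = 333°:
cos(333°) = 0.8910
sin(333°) = -0.4540
Result: [[0.8910, 0.4540], [-0.4540, 0.8910]]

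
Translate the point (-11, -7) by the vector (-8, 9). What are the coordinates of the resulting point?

Translation by (-8, 9) (homogeneous matrix [[1, 0, -8], [0, 1, 9], [0, 0, 1]]):
x' = -11 + -8 = -19
y' = -7 + 9 = 2
Result: (-19, 2)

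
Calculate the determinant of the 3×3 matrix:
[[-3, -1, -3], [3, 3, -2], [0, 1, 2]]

Expansion along first row:
det = -3·det([[3,-2],[1,2]]) - -1·det([[3,-2],[0,2]]) + -3·det([[3,3],[0,1]])
    = -3·(3·2 - -2·1) - -1·(3·2 - -2·0) + -3·(3·1 - 3·0)
    = -3·8 - -1·6 + -3·3
    = -24 + 6 + -9 = -27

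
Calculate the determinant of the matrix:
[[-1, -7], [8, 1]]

For a 2×2 matrix [[a, b], [c, d]], det = ad - bc
det = (-1)(1) - (-7)(8) = -1 - -56 = 55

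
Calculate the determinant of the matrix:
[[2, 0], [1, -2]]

For a 2×2 matrix [[a, b], [c, d]], det = ad - bc
det = (2)(-2) - (0)(1) = -4 - 0 = -4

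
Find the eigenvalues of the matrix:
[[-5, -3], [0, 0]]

Characteristic equation: det(A - λI) = 0
λ² - (trace)λ + (det) = 0
trace = -5 + 0 = -5, det = (-5)(0) - (-3)(0) = 0
λ² - (-5)λ + (0) = 0
λ = (-5 ± √((-5)² - 4·(0))) / 2 = (-5 ± √25) / 2
Solving: λ = -5, 0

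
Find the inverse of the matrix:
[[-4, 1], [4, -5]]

For [[a,b],[c,d]], inverse = (1/det)·[[d,-b],[-c,a]]
det = (-4)(-5) - (1)(4) = 20 - 4 = 16
Inverse = (1/16)·[[-5, -1], [-4, -4]]
= [[-5/16, -1/16], [-1/4, -1/4]]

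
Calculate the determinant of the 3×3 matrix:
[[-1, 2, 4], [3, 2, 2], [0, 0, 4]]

Expansion along first row:
det = -1·det([[2,2],[0,4]]) - 2·det([[3,2],[0,4]]) + 4·det([[3,2],[0,0]])
    = -1·(2·4 - 2·0) - 2·(3·4 - 2·0) + 4·(3·0 - 2·0)
    = -1·8 - 2·12 + 4·0
    = -8 + -24 + 0 = -32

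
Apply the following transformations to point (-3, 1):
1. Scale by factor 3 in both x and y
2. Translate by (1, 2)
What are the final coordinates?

Step 1: Scale (-3, 1) by 3 → (-9, 3)
Step 2: Translate by (1, 2) → (-8, 5)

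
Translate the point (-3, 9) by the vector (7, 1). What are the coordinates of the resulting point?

Translation by (7, 1) (homogeneous matrix [[1, 0, 7], [0, 1, 1], [0, 0, 1]]):
x' = -3 + 7 = 4
y' = 9 + 1 = 10
Result: (4, 10)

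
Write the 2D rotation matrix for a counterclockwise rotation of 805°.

Rotation matrix formula: [[cos θ, -sin θ], [sin θ, cos θ]]
For θ = 805°:
cos(805°) = 0.0872
sin(805°) = 0.9962
Result: [[0.0872, -0.9962], [0.9962, 0.0872]]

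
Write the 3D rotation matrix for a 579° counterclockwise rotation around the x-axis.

Rotation matrix for counterclockwise 579° around x-axis:
cos(579°) = -0.7771, sin(579°) = -0.6293
Result: [[1, 0, 0], [0, -0.7771, 0.6293], [0, -0.6293, -0.7771]]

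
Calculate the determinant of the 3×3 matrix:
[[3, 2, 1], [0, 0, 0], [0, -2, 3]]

Expansion along first row:
det = 3·det([[0,0],[-2,3]]) - 2·det([[0,0],[0,3]]) + 1·det([[0,0],[0,-2]])
    = 3·(0·3 - 0·-2) - 2·(0·3 - 0·0) + 1·(0·-2 - 0·0)
    = 3·0 - 2·0 + 1·0
    = 0 + 0 + 0 = 0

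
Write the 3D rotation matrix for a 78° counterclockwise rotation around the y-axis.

Rotation matrix for counterclockwise 78° around y-axis:
cos(78°) = 0.2079, sin(78°) = 0.9781
Result: [[0.2079, 0, 0.9781], [0, 1, 0], [-0.9781, 0, 0.2079]]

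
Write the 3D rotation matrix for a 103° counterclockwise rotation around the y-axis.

Rotation matrix for counterclockwise 103° around y-axis:
cos(103°) = -0.2250, sin(103°) = 0.9744
Result: [[-0.2250, 0, 0.9744], [0, 1, 0], [-0.9744, 0, -0.2250]]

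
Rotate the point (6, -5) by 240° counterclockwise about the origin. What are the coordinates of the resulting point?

Rotation matrix for 240°: [[cos 240°, -sin 240°], [sin 240°, cos 240°]] ≈ [[-0.500000, 0.866025], [-0.866025, -0.500000]]
[[-0.500000, 0.866025], [-0.866025, -0.500000]] × [6, -5]ᵀ ≈ [-7.3301, -2.6962]ᵀ
Result: (-7.3301, -2.6962)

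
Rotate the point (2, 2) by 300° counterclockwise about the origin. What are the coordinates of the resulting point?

Rotation matrix for 300°: [[cos 300°, -sin 300°], [sin 300°, cos 300°]] ≈ [[0.500000, 0.866025], [-0.866025, 0.500000]]
[[0.500000, 0.866025], [-0.866025, 0.500000]] × [2, 2]ᵀ ≈ [2.7321, -0.7321]ᵀ
Result: (2.7321, -0.7321)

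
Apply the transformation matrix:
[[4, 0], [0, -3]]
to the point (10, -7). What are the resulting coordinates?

Matrix multiplication:
[[4, 0], [0, -3]] × [10, -7]ᵀ
= [(4)(10) + (0)(-7), (0)(10) + (-3)(-7)]ᵀ
= [40, 21]ᵀ
Result: (40, 21)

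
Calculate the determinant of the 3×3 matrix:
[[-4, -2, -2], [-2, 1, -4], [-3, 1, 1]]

Expansion along first row:
det = -4·det([[1,-4],[1,1]]) - -2·det([[-2,-4],[-3,1]]) + -2·det([[-2,1],[-3,1]])
    = -4·(1·1 - -4·1) - -2·(-2·1 - -4·-3) + -2·(-2·1 - 1·-3)
    = -4·5 - -2·-14 + -2·1
    = -20 + -28 + -2 = -50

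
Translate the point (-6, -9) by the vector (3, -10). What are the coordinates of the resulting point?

Translation by (3, -10) (homogeneous matrix [[1, 0, 3], [0, 1, -10], [0, 0, 1]]):
x' = -6 + 3 = -3
y' = -9 + -10 = -19
Result: (-3, -19)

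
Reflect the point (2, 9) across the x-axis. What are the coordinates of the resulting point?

Reflection across x-axis: (2, 9) → (2, -9)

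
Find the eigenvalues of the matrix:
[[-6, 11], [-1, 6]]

Characteristic equation: det(A - λI) = 0
λ² - (trace)λ + (det) = 0
trace = -6 + 6 = 0, det = (-6)(6) - (11)(-1) = -25
λ² - (0)λ + (-25) = 0
λ = (0 ± √((0)² - 4·(-25))) / 2 = (0 ± √100) / 2
Solving: λ = -5, 5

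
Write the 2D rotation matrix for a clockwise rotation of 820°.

Rotation matrix formula: [[cos θ, -sin θ], [sin θ, cos θ]]
A clockwise rotation by 820° is equivalent to a counterclockwise rotation by -820°.
For θ = -820°:
cos(-820°) = -0.1736
sin(-820°) = -0.9848
Result: [[-0.1736, 0.9848], [-0.9848, -0.1736]]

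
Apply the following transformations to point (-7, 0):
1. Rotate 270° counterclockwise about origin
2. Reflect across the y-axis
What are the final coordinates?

Step 1: Rotate 270° → (0, 7)
Step 2: Reflect across y-axis → (0, 7)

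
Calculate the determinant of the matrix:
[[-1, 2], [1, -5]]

For a 2×2 matrix [[a, b], [c, d]], det = ad - bc
det = (-1)(-5) - (2)(1) = 5 - 2 = 3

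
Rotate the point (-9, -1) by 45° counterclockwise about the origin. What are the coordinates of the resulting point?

Rotation matrix for 45°: [[cos 45°, -sin 45°], [sin 45°, cos 45°]] ≈ [[0.707107, -0.707107], [0.707107, 0.707107]]
[[0.707107, -0.707107], [0.707107, 0.707107]] × [-9, -1]ᵀ ≈ [-5.6569, -7.0711]ᵀ
Result: (-5.6569, -7.0711)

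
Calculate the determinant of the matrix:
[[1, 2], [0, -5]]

For a 2×2 matrix [[a, b], [c, d]], det = ad - bc
det = (1)(-5) - (2)(0) = -5 - 0 = -5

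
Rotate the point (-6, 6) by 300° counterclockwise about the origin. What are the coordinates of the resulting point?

Rotation matrix for 300°: [[cos 300°, -sin 300°], [sin 300°, cos 300°]] ≈ [[0.500000, 0.866025], [-0.866025, 0.500000]]
[[0.500000, 0.866025], [-0.866025, 0.500000]] × [-6, 6]ᵀ ≈ [2.1962, 8.1962]ᵀ
Result: (2.1962, 8.1962)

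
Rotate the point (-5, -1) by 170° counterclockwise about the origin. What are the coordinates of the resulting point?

Rotation matrix for 170°: [[cos 170°, -sin 170°], [sin 170°, cos 170°]] ≈ [[-0.984808, -0.173648], [0.173648, -0.984808]]
[[-0.984808, -0.173648], [0.173648, -0.984808]] × [-5, -1]ᵀ ≈ [5.0977, 0.1166]ᵀ
Result: (5.0977, 0.1166)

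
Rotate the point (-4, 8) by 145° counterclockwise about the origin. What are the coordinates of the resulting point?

Rotation matrix for 145°: [[cos 145°, -sin 145°], [sin 145°, cos 145°]] ≈ [[-0.819152, -0.573576], [0.573576, -0.819152]]
[[-0.819152, -0.573576], [0.573576, -0.819152]] × [-4, 8]ᵀ ≈ [-1.3120, -8.8475]ᵀ
Result: (-1.3120, -8.8475)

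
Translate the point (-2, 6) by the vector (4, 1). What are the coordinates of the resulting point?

Translation by (4, 1) (homogeneous matrix [[1, 0, 4], [0, 1, 1], [0, 0, 1]]):
x' = -2 + 4 = 2
y' = 6 + 1 = 7
Result: (2, 7)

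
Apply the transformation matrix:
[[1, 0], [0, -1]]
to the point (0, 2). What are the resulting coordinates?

Matrix multiplication:
[[1, 0], [0, -1]] × [0, 2]ᵀ
= [(1)(0) + (0)(2), (0)(0) + (-1)(2)]ᵀ
= [0, -2]ᵀ
Result: (0, -2)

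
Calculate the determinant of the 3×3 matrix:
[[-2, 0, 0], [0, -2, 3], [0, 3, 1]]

Expansion along first row:
det = -2·det([[-2,3],[3,1]]) - 0·det([[0,3],[0,1]]) + 0·det([[0,-2],[0,3]])
    = -2·(-2·1 - 3·3) - 0·(0·1 - 3·0) + 0·(0·3 - -2·0)
    = -2·-11 - 0·0 + 0·0
    = 22 + 0 + 0 = 22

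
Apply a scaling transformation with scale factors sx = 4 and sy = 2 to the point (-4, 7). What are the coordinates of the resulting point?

Scaling matrix:
[[4, 0], [0, 2]]
Result: (-4 × 4, 7 × 2) = (-16, 14)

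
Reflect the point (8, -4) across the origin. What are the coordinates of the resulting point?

Reflection across origin: (8, -4) → (-8, 4)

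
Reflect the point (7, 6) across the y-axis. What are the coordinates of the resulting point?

Reflection across y-axis: (7, 6) → (-7, 6)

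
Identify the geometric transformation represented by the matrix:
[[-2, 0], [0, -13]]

This matrix represents: non-uniform scaling by sx = -2, sy = -13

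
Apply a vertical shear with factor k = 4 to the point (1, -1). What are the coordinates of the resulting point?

Shear matrix for vertical shear with factor k = 4:
[[1, 0], [4, 1]]
Result: (1, -1) → (1, 3)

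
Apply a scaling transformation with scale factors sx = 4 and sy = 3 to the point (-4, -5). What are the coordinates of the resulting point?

Scaling matrix:
[[4, 0], [0, 3]]
Result: (-4 × 4, -5 × 3) = (-16, -15)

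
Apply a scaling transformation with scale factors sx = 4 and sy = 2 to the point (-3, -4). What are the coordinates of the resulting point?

Scaling matrix:
[[4, 0], [0, 2]]
Result: (-3 × 4, -4 × 2) = (-12, -8)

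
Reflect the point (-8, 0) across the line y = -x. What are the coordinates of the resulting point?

Reflection across line y = -x: (-8, 0) → (0, 8)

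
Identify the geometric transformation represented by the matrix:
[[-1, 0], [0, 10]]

This matrix represents: non-uniform scaling by sx = -1, sy = 10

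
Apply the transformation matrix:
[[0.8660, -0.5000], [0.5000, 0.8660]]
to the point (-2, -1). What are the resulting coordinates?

Matrix multiplication:
[[0.8660, -0.5000], [0.5000, 0.8660]] × [-2, -1]ᵀ
= [(0.8660)(-2) + (-0.5000)(-1), (0.5000)(-2) + (0.8660)(-1)]ᵀ
= [-1.2320, -1.8660]ᵀ
Result: (-1.2320, -1.8660)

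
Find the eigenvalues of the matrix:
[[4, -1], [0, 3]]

Characteristic equation: det(A - λI) = 0
λ² - (trace)λ + (det) = 0
trace = 4 + 3 = 7, det = (4)(3) - (-1)(0) = 12
λ² - (7)λ + (12) = 0
λ = (7 ± √((7)² - 4·(12))) / 2 = (7 ± √1) / 2
Solving: λ = 3, 4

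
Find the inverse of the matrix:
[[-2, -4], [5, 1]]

For [[a,b],[c,d]], inverse = (1/det)·[[d,-b],[-c,a]]
det = (-2)(1) - (-4)(5) = -2 - -20 = 18
Inverse = (1/18)·[[1, 4], [-5, -2]]
= [[1/18, 2/9], [-5/18, -1/9]]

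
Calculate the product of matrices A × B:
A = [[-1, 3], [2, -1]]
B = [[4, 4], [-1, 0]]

Matrix multiplication:
C[0][0] = -1×4 + 3×-1 = -7
C[0][1] = -1×4 + 3×0 = -4
C[1][0] = 2×4 + -1×-1 = 9
C[1][1] = 2×4 + -1×0 = 8
Result: [[-7, -4], [9, 8]]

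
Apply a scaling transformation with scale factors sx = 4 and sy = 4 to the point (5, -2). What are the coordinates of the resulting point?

Scaling matrix:
[[4, 0], [0, 4]]
Result: (5 × 4, -2 × 4) = (20, -8)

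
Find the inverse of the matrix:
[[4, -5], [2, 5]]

For [[a,b],[c,d]], inverse = (1/det)·[[d,-b],[-c,a]]
det = (4)(5) - (-5)(2) = 20 - -10 = 30
Inverse = (1/30)·[[5, 5], [-2, 4]]
= [[1/6, 1/6], [-1/15, 2/15]]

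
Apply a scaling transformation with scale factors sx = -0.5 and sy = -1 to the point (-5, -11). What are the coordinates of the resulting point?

Scaling matrix:
[[-0.50, 0], [0, -1]]
Result: (-5 × -0.5, -11 × -1) = (2.5, 11)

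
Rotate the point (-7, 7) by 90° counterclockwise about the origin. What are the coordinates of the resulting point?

Rotation matrix for 90°: [[cos 90°, -sin 90°], [sin 90°, cos 90°]] = [[0, -1], [1, 0]]
[[0, -1], [1, 0]] × [-7, 7]ᵀ = [-7, -7]ᵀ
Result: (-7, -7)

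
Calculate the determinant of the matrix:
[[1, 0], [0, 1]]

For a 2×2 matrix [[a, b], [c, d]], det = ad - bc
det = (1)(1) - (0)(0) = 1 - 0 = 1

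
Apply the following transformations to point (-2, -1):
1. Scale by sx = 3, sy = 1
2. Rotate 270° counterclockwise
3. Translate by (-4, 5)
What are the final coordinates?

Step 1: Scale → (-6, -1)
Step 2: Rotate 270° → (-1, 6)
Step 3: Translate → (-5, 11)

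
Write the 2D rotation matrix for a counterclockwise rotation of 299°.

Rotation matrix formula: [[cos θ, -sin θ], [sin θ, cos θ]]
For θ = 299°:
cos(299°) = 0.4848
sin(299°) = -0.8746
Result: [[0.4848, 0.8746], [-0.8746, 0.4848]]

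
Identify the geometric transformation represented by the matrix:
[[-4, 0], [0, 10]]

This matrix represents: non-uniform scaling by sx = -4, sy = 10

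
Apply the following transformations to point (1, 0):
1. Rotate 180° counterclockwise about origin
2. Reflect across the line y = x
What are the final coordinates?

Step 1: Rotate 180° → (-1, 0)
Step 2: Reflect across line y = x → (0, -1)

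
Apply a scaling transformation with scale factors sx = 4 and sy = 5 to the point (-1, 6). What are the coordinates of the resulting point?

Scaling matrix:
[[4, 0], [0, 5]]
Result: (-1 × 4, 6 × 5) = (-4, 30)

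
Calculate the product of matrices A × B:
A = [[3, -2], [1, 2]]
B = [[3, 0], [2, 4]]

Matrix multiplication:
C[0][0] = 3×3 + -2×2 = 5
C[0][1] = 3×0 + -2×4 = -8
C[1][0] = 1×3 + 2×2 = 7
C[1][1] = 1×0 + 2×4 = 8
Result: [[5, -8], [7, 8]]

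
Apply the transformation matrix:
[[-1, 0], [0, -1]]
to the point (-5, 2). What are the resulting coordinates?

Matrix multiplication:
[[-1, 0], [0, -1]] × [-5, 2]ᵀ
= [(-1)(-5) + (0)(2), (0)(-5) + (-1)(2)]ᵀ
= [5, -2]ᵀ
Result: (5, -2)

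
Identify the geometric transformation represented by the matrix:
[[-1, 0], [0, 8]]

This matrix represents: non-uniform scaling by sx = -1, sy = 8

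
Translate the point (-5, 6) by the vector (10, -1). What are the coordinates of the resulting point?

Translation by (10, -1) (homogeneous matrix [[1, 0, 10], [0, 1, -1], [0, 0, 1]]):
x' = -5 + 10 = 5
y' = 6 + -1 = 5
Result: (5, 5)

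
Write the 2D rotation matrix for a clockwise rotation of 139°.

Rotation matrix formula: [[cos θ, -sin θ], [sin θ, cos θ]]
A clockwise rotation by 139° is equivalent to a counterclockwise rotation by -139°.
For θ = -139°:
cos(-139°) = -0.7547
sin(-139°) = -0.6561
Result: [[-0.7547, 0.6561], [-0.6561, -0.7547]]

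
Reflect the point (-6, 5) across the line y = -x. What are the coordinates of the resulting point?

Reflection across line y = -x: (-6, 5) → (-5, 6)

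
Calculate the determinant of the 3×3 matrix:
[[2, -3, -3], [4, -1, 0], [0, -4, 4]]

Expansion along first row:
det = 2·det([[-1,0],[-4,4]]) - -3·det([[4,0],[0,4]]) + -3·det([[4,-1],[0,-4]])
    = 2·(-1·4 - 0·-4) - -3·(4·4 - 0·0) + -3·(4·-4 - -1·0)
    = 2·-4 - -3·16 + -3·-16
    = -8 + 48 + 48 = 88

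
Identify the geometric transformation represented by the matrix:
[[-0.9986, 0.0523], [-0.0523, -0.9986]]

This matrix represents: rotation by 183° counterclockwise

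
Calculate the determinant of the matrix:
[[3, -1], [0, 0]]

For a 2×2 matrix [[a, b], [c, d]], det = ad - bc
det = (3)(0) - (-1)(0) = 0 - 0 = 0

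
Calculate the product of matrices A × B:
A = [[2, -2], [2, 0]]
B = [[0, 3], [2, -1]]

Matrix multiplication:
C[0][0] = 2×0 + -2×2 = -4
C[0][1] = 2×3 + -2×-1 = 8
C[1][0] = 2×0 + 0×2 = 0
C[1][1] = 2×3 + 0×-1 = 6
Result: [[-4, 8], [0, 6]]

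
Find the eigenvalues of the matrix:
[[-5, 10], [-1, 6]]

Characteristic equation: det(A - λI) = 0
λ² - (trace)λ + (det) = 0
trace = -5 + 6 = 1, det = (-5)(6) - (10)(-1) = -20
λ² - (1)λ + (-20) = 0
λ = (1 ± √((1)² - 4·(-20))) / 2 = (1 ± √81) / 2
Solving: λ = -4, 5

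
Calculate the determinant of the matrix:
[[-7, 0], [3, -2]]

For a 2×2 matrix [[a, b], [c, d]], det = ad - bc
det = (-7)(-2) - (0)(3) = 14 - 0 = 14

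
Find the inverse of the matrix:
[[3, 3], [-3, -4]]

For [[a,b],[c,d]], inverse = (1/det)·[[d,-b],[-c,a]]
det = (3)(-4) - (3)(-3) = -12 - -9 = -3
Inverse = (1/-3)·[[-4, -3], [3, 3]]
= [[4/3, 1], [-1, -1]]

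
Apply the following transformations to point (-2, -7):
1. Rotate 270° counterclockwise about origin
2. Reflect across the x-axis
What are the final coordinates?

Step 1: Rotate 270° → (-7, 2)
Step 2: Reflect across x-axis → (-7, -2)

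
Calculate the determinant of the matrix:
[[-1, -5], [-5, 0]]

For a 2×2 matrix [[a, b], [c, d]], det = ad - bc
det = (-1)(0) - (-5)(-5) = 0 - 25 = -25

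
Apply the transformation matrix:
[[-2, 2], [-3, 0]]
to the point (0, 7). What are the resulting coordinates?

Matrix multiplication:
[[-2, 2], [-3, 0]] × [0, 7]ᵀ
= [(-2)(0) + (2)(7), (-3)(0) + (0)(7)]ᵀ
= [14, 0]ᵀ
Result: (14, 0)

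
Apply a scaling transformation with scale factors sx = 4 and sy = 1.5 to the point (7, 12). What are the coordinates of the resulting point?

Scaling matrix:
[[4, 0], [0, 1.50]]
Result: (7 × 4, 12 × 1.5) = (28, 18)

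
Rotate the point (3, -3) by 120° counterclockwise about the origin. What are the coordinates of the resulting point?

Rotation matrix for 120°: [[cos 120°, -sin 120°], [sin 120°, cos 120°]] ≈ [[-0.500000, -0.866025], [0.866025, -0.500000]]
[[-0.500000, -0.866025], [0.866025, -0.500000]] × [3, -3]ᵀ ≈ [1.0981, 4.0981]ᵀ
Result: (1.0981, 4.0981)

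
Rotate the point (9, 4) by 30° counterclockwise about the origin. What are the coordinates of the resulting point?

Rotation matrix for 30°: [[cos 30°, -sin 30°], [sin 30°, cos 30°]] ≈ [[0.866025, -0.500000], [0.500000, 0.866025]]
[[0.866025, -0.500000], [0.500000, 0.866025]] × [9, 4]ᵀ ≈ [5.7942, 7.9641]ᵀ
Result: (5.7942, 7.9641)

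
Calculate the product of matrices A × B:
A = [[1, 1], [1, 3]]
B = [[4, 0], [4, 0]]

Matrix multiplication:
C[0][0] = 1×4 + 1×4 = 8
C[0][1] = 1×0 + 1×0 = 0
C[1][0] = 1×4 + 3×4 = 16
C[1][1] = 1×0 + 3×0 = 0
Result: [[8, 0], [16, 0]]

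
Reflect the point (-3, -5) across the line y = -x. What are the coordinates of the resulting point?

Reflection across line y = -x: (-3, -5) → (5, 3)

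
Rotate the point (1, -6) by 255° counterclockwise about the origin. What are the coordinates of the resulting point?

Rotation matrix for 255°: [[cos 255°, -sin 255°], [sin 255°, cos 255°]] ≈ [[-0.258819, 0.965926], [-0.965926, -0.258819]]
[[-0.258819, 0.965926], [-0.965926, -0.258819]] × [1, -6]ᵀ ≈ [-6.0544, 0.5870]ᵀ
Result: (-6.0544, 0.5870)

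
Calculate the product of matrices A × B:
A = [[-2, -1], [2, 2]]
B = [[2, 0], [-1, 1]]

Matrix multiplication:
C[0][0] = -2×2 + -1×-1 = -3
C[0][1] = -2×0 + -1×1 = -1
C[1][0] = 2×2 + 2×-1 = 2
C[1][1] = 2×0 + 2×1 = 2
Result: [[-3, -1], [2, 2]]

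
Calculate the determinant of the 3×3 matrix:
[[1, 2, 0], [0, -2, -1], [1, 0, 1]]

Expansion along first row:
det = 1·det([[-2,-1],[0,1]]) - 2·det([[0,-1],[1,1]]) + 0·det([[0,-2],[1,0]])
    = 1·(-2·1 - -1·0) - 2·(0·1 - -1·1) + 0·(0·0 - -2·1)
    = 1·-2 - 2·1 + 0·2
    = -2 + -2 + 0 = -4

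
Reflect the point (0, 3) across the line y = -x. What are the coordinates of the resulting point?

Reflection across line y = -x: (0, 3) → (-3, 0)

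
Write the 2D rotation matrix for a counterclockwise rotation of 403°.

Rotation matrix formula: [[cos θ, -sin θ], [sin θ, cos θ]]
For θ = 403°:
cos(403°) = 0.7314
sin(403°) = 0.6820
Result: [[0.7314, -0.6820], [0.6820, 0.7314]]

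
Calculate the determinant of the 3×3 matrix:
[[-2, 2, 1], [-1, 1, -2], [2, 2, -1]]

Expansion along first row:
det = -2·det([[1,-2],[2,-1]]) - 2·det([[-1,-2],[2,-1]]) + 1·det([[-1,1],[2,2]])
    = -2·(1·-1 - -2·2) - 2·(-1·-1 - -2·2) + 1·(-1·2 - 1·2)
    = -2·3 - 2·5 + 1·-4
    = -6 + -10 + -4 = -20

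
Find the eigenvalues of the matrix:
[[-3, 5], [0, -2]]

Characteristic equation: det(A - λI) = 0
λ² - (trace)λ + (det) = 0
trace = -3 + -2 = -5, det = (-3)(-2) - (5)(0) = 6
λ² - (-5)λ + (6) = 0
λ = (-5 ± √((-5)² - 4·(6))) / 2 = (-5 ± √1) / 2
Solving: λ = -3, -2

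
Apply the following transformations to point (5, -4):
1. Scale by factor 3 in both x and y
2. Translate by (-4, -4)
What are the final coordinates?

Step 1: Scale (5, -4) by 3 → (15, -12)
Step 2: Translate by (-4, -4) → (11, -16)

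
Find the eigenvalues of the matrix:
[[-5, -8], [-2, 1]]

Characteristic equation: det(A - λI) = 0
λ² - (trace)λ + (det) = 0
trace = -5 + 1 = -4, det = (-5)(1) - (-8)(-2) = -21
λ² - (-4)λ + (-21) = 0
λ = (-4 ± √((-4)² - 4·(-21))) / 2 = (-4 ± √100) / 2
Solving: λ = -7, 3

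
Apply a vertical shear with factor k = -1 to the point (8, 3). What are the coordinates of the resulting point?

Shear matrix for vertical shear with factor k = -1:
[[1, 0], [-1, 1]]
Result: (8, 3) → (8, -5)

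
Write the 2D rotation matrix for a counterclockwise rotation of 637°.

Rotation matrix formula: [[cos θ, -sin θ], [sin θ, cos θ]]
For θ = 637°:
cos(637°) = 0.1219
sin(637°) = -0.9925
Result: [[0.1219, 0.9925], [-0.9925, 0.1219]]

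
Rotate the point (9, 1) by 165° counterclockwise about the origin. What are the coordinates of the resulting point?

Rotation matrix for 165°: [[cos 165°, -sin 165°], [sin 165°, cos 165°]] ≈ [[-0.965926, -0.258819], [0.258819, -0.965926]]
[[-0.965926, -0.258819], [0.258819, -0.965926]] × [9, 1]ᵀ ≈ [-8.9522, 1.3634]ᵀ
Result: (-8.9522, 1.3634)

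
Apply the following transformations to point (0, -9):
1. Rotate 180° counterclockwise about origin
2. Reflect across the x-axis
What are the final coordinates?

Step 1: Rotate 180° → (0, 9)
Step 2: Reflect across x-axis → (0, -9)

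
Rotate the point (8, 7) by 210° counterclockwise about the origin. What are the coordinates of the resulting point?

Rotation matrix for 210°: [[cos 210°, -sin 210°], [sin 210°, cos 210°]] ≈ [[-0.866025, 0.500000], [-0.500000, -0.866025]]
[[-0.866025, 0.500000], [-0.500000, -0.866025]] × [8, 7]ᵀ ≈ [-3.4282, -10.0622]ᵀ
Result: (-3.4282, -10.0622)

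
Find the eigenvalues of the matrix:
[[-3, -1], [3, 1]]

Characteristic equation: det(A - λI) = 0
λ² - (trace)λ + (det) = 0
trace = -3 + 1 = -2, det = (-3)(1) - (-1)(3) = 0
λ² - (-2)λ + (0) = 0
λ = (-2 ± √((-2)² - 4·(0))) / 2 = (-2 ± √4) / 2
Solving: λ = -2, 0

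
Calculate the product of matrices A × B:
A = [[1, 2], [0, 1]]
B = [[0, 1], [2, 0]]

Matrix multiplication:
C[0][0] = 1×0 + 2×2 = 4
C[0][1] = 1×1 + 2×0 = 1
C[1][0] = 0×0 + 1×2 = 2
C[1][1] = 0×1 + 1×0 = 0
Result: [[4, 1], [2, 0]]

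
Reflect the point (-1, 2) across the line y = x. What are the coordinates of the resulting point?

Reflection across line y = x: (-1, 2) → (2, -1)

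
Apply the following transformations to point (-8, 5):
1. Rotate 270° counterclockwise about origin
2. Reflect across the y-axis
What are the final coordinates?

Step 1: Rotate 270° → (5, 8)
Step 2: Reflect across y-axis → (-5, 8)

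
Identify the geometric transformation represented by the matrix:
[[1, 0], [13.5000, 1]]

This matrix represents: vertical shear with factor 13.5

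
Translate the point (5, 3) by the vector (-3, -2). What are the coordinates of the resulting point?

Translation by (-3, -2) (homogeneous matrix [[1, 0, -3], [0, 1, -2], [0, 0, 1]]):
x' = 5 + -3 = 2
y' = 3 + -2 = 1
Result: (2, 1)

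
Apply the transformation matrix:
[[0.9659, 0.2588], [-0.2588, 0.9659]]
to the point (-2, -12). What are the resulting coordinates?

Matrix multiplication:
[[0.9659, 0.2588], [-0.2588, 0.9659]] × [-2, -12]ᵀ
= [(0.9659)(-2) + (0.2588)(-12), (-0.2588)(-2) + (0.9659)(-12)]ᵀ
= [-5.0374, -11.0732]ᵀ
Result: (-5.0374, -11.0732)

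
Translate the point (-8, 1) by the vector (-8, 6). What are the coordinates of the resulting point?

Translation by (-8, 6) (homogeneous matrix [[1, 0, -8], [0, 1, 6], [0, 0, 1]]):
x' = -8 + -8 = -16
y' = 1 + 6 = 7
Result: (-16, 7)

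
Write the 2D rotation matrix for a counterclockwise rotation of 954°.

Rotation matrix formula: [[cos θ, -sin θ], [sin θ, cos θ]]
For θ = 954°:
cos(954°) = -0.5878
sin(954°) = -0.8090
Result: [[-0.5878, 0.8090], [-0.8090, -0.5878]]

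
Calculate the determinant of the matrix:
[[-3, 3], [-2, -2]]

For a 2×2 matrix [[a, b], [c, d]], det = ad - bc
det = (-3)(-2) - (3)(-2) = 6 - -6 = 12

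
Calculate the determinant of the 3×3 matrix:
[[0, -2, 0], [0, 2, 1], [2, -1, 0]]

Expansion along first row:
det = 0·det([[2,1],[-1,0]]) - -2·det([[0,1],[2,0]]) + 0·det([[0,2],[2,-1]])
    = 0·(2·0 - 1·-1) - -2·(0·0 - 1·2) + 0·(0·-1 - 2·2)
    = 0·1 - -2·-2 + 0·-4
    = 0 + -4 + 0 = -4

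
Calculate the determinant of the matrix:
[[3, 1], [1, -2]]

For a 2×2 matrix [[a, b], [c, d]], det = ad - bc
det = (3)(-2) - (1)(1) = -6 - 1 = -7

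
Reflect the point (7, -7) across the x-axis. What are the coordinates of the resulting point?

Reflection across x-axis: (7, -7) → (7, 7)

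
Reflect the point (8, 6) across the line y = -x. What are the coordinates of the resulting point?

Reflection across line y = -x: (8, 6) → (-6, -8)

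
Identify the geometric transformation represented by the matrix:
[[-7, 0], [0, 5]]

This matrix represents: non-uniform scaling by sx = -7, sy = 5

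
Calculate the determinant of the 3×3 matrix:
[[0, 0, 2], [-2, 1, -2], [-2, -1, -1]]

Expansion along first row:
det = 0·det([[1,-2],[-1,-1]]) - 0·det([[-2,-2],[-2,-1]]) + 2·det([[-2,1],[-2,-1]])
    = 0·(1·-1 - -2·-1) - 0·(-2·-1 - -2·-2) + 2·(-2·-1 - 1·-2)
    = 0·-3 - 0·-2 + 2·4
    = 0 + 0 + 8 = 8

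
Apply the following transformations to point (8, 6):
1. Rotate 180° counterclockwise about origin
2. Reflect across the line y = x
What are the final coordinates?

Step 1: Rotate 180° → (-8, -6)
Step 2: Reflect across line y = x → (-6, -8)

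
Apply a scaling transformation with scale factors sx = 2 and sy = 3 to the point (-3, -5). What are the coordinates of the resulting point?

Scaling matrix:
[[2, 0], [0, 3]]
Result: (-3 × 2, -5 × 3) = (-6, -15)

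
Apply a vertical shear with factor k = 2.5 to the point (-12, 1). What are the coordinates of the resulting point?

Shear matrix for vertical shear with factor k = 2.5:
[[1, 0], [2.50, 1]]
Result: (-12, 1) → (-12, -29)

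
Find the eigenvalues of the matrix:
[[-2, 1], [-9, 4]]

Characteristic equation: det(A - λI) = 0
λ² - (trace)λ + (det) = 0
trace = -2 + 4 = 2, det = (-2)(4) - (1)(-9) = 1
λ² - (2)λ + (1) = 0
λ = (2 ± √((2)² - 4·(1))) / 2 = (2 ± √0) / 2
Solving: λ = 1, 1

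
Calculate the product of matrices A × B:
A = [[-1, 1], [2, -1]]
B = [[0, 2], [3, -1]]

Matrix multiplication:
C[0][0] = -1×0 + 1×3 = 3
C[0][1] = -1×2 + 1×-1 = -3
C[1][0] = 2×0 + -1×3 = -3
C[1][1] = 2×2 + -1×-1 = 5
Result: [[3, -3], [-3, 5]]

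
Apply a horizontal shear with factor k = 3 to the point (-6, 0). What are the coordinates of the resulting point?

Shear matrix for horizontal shear with factor k = 3:
[[1, 3], [0, 1]]
Result: (-6, 0) → (-6, 0)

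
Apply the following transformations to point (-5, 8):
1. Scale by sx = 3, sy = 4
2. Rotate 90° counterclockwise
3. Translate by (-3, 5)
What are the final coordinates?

Step 1: Scale → (-15, 32)
Step 2: Rotate 90° → (-32, -15)
Step 3: Translate → (-35, -10)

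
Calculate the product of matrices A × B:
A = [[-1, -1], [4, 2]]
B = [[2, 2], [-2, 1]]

Matrix multiplication:
C[0][0] = -1×2 + -1×-2 = 0
C[0][1] = -1×2 + -1×1 = -3
C[1][0] = 4×2 + 2×-2 = 4
C[1][1] = 4×2 + 2×1 = 10
Result: [[0, -3], [4, 10]]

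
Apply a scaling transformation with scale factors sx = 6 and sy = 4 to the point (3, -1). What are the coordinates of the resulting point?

Scaling matrix:
[[6, 0], [0, 4]]
Result: (3 × 6, -1 × 4) = (18, -4)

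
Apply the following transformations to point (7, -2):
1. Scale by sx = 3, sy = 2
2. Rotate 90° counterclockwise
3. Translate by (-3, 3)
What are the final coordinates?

Step 1: Scale → (21, -4)
Step 2: Rotate 90° → (4, 21)
Step 3: Translate → (1, 24)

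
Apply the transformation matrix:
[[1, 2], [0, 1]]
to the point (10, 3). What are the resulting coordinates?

Matrix multiplication:
[[1, 2], [0, 1]] × [10, 3]ᵀ
= [(1)(10) + (2)(3), (0)(10) + (1)(3)]ᵀ
= [16, 3]ᵀ
Result: (16, 3)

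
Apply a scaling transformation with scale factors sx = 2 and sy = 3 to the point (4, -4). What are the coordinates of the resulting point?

Scaling matrix:
[[2, 0], [0, 3]]
Result: (4 × 2, -4 × 3) = (8, -12)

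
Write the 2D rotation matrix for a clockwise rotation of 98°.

Rotation matrix formula: [[cos θ, -sin θ], [sin θ, cos θ]]
A clockwise rotation by 98° is equivalent to a counterclockwise rotation by -98°.
For θ = -98°:
cos(-98°) = -0.1392
sin(-98°) = -0.9903
Result: [[-0.1392, 0.9903], [-0.9903, -0.1392]]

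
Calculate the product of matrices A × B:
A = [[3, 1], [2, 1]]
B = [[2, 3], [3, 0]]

Matrix multiplication:
C[0][0] = 3×2 + 1×3 = 9
C[0][1] = 3×3 + 1×0 = 9
C[1][0] = 2×2 + 1×3 = 7
C[1][1] = 2×3 + 1×0 = 6
Result: [[9, 9], [7, 6]]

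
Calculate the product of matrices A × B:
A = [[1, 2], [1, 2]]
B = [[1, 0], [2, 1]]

Matrix multiplication:
C[0][0] = 1×1 + 2×2 = 5
C[0][1] = 1×0 + 2×1 = 2
C[1][0] = 1×1 + 2×2 = 5
C[1][1] = 1×0 + 2×1 = 2
Result: [[5, 2], [5, 2]]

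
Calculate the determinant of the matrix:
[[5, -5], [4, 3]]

For a 2×2 matrix [[a, b], [c, d]], det = ad - bc
det = (5)(3) - (-5)(4) = 15 - -20 = 35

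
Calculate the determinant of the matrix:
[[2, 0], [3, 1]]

For a 2×2 matrix [[a, b], [c, d]], det = ad - bc
det = (2)(1) - (0)(3) = 2 - 0 = 2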